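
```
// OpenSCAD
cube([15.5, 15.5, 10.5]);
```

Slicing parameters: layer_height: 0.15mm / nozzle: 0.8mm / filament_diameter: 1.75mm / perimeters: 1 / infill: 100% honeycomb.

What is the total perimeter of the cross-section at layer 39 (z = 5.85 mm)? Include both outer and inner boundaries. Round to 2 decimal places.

62.00 mm

At z = 5.85 mm: the cube is present — its section is the full 15.5×15.5 rectangle (perimeter 62.00 mm). Overall, the cross-section is a single solid region. Total boundary length (outer) = 62.00 mm.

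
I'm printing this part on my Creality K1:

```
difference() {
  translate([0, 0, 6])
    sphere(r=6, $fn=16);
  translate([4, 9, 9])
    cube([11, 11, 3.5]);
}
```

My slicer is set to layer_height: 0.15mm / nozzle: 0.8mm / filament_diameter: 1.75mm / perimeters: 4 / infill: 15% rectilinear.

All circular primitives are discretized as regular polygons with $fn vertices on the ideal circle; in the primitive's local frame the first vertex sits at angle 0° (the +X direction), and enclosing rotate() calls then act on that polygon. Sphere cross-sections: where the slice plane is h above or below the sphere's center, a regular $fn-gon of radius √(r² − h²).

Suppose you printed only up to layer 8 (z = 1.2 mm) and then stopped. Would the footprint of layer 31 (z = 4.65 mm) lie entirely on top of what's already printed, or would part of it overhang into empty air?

Compare the two slices. At z = 1.2: the r=6 sphere contributes a regular 16-gon of circumradius √(6²−4.8²) = 3.600 (area = (16/2)·3.600²·sin(360°/16) = 39.68 mm²); the cube at (4, 9) does not reach this height (z outside [9, 12.5]); Subtracting the remaining from the first: none of the subtracted shapes is present at this height, so the r=6 sphere is unchanged — area = 39.68 mm². At z = 4.65: the r=6 sphere slices to a regular 16-gon of circumradius 5.846 (√(r²−h²) with h=1.35 from center) (area = (16/2)·5.846²·sin(360°/16) = 104.63 mm²); the cube at (4, 9) is not intersected at this z (z outside [9, 12.5]); Taking the first minus the rest: none of the subtracted shapes is present at this height, so the r=6 sphere is unchanged — area = 104.63 mm². Checking containment: at z = 4.65 the cross-section extends beyond the z = 1.2 cross-section by about 64.96 mm².

part overhangs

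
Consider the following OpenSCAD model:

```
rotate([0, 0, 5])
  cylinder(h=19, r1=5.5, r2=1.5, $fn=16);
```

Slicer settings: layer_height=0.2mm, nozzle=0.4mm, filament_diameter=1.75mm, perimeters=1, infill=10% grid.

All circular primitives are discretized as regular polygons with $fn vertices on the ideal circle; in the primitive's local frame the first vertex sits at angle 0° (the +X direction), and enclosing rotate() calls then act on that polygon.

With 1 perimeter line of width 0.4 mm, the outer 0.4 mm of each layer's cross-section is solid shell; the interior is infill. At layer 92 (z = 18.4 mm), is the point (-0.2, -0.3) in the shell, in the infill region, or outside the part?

infill

At z = 18.4 mm: the cone contributes a regular 16-gon of circumradius 1.626 (interpolated between r1=5.5 and r2=1.5 at t=0.968); (rotated 5° about Z; rotation is an isometry so areas/perimeters/island counts are preserved). Overall, the cross-section is a single solid region. Undo the 5° rotation: the query point maps to (-0.225, -0.281) in the un-rotated model frame. The nearest boundary edge runs (-1.15, -1.15)→(-0.62, -1.50); distance from the point to it = 1.24 mm. The point is inside the cross-section and 1.24 mm from the nearest boundary — more than the 0.4 mm shell width (1 × 0.4), so it's in the infill interior.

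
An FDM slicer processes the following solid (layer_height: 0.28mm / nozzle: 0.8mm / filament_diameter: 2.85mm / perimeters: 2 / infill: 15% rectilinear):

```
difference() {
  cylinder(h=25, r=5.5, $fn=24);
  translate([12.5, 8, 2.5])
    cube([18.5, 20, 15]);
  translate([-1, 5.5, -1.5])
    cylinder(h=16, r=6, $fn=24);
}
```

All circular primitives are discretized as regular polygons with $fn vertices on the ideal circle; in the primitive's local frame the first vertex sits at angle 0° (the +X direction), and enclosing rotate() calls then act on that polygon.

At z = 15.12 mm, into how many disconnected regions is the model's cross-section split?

At z = 15.12 mm: the r=5.5 cylinder contributes a regular 24-gon of circumradius 5.5; the cube at (12.5, 8) is present — its section is the full 18.5×20 rectangle; the cylinder at (-1, 5.5) is not intersected at this z (z outside [-1.5, 14.5]); Taking the first minus the rest: starting from the r=5.5 cylinder, the 18.5×20 cube at (12.5, 8) misses the remaining region (no effect) — 1 connected region. The result has 1 disconnected region.

1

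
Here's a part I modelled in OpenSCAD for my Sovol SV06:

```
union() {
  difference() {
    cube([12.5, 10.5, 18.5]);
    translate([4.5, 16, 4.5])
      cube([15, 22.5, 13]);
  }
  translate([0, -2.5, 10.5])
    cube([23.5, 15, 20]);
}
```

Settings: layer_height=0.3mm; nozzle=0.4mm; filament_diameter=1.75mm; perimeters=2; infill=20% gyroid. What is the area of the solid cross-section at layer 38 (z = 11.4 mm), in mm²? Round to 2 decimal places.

352.50 mm²

At z = 11.4 mm: the 12.5×10.5 cube contributes its full rectangle (area 131.25 mm²); the cube at (4.5, 16) is present — its section is the full 15×22.5 rectangle (area 337.50 mm²); Subtracting the remaining from the first: starting from the 12.5×10.5 cube (131.25 mm²), the 15×22.5 cube at (4.5, 16) misses the remaining region (no effect) — area = 131.25 mm²; the cube at (0, -2.5) is present — its section is the full 23.5×15 rectangle (area 352.50 mm²); Combining (union): the result so far lies entirely inside the 23.5×15 cube at (0, -2.5), so the union is just the 23.5×15 cube at (0, -2.5) — area = 352.50 mm². Overall, the cross-section is a single solid region. Net area = 352.50 mm².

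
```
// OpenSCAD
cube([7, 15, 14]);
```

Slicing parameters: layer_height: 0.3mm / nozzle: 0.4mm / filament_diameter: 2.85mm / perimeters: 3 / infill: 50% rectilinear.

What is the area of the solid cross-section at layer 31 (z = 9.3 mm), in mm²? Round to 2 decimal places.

At z = 9.3 mm: the cube is present — its section is the full 7×15 rectangle (area 105.00 mm²). Overall, the cross-section is a single solid region. Net area = 105.00 mm².

105.00 mm²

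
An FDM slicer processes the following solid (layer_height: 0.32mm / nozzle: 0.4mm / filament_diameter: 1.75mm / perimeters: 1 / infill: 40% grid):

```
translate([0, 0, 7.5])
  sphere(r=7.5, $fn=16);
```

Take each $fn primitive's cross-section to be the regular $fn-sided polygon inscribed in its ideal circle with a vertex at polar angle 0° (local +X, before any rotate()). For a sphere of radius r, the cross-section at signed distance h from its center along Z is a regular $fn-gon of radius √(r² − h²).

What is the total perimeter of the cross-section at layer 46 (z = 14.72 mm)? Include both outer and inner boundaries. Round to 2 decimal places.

12.67 mm

At z = 14.72 mm: the sphere: section is a regular 16-gon, circumradius = √(r²−h²) = √(7.5²−7.22²) = 2.030 (perimeter = 2·16·2.030·sin(180°/16) = 12.67 mm). Overall, the cross-section is a single solid region. Total boundary length (outer) = 12.67 mm.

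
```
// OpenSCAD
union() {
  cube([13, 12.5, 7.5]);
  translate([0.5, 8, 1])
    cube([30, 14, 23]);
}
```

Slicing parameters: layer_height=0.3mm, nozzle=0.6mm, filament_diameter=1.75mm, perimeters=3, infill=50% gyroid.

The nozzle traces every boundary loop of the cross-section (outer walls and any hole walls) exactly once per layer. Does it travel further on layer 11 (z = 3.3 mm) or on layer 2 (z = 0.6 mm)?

Layer 11 (z = 3.3): the cube is present — its section is the full 13×12.5 rectangle (perimeter 51.00 mm); the cube at (0.5, 8) (footprint 30×14) is included at this height (perimeter 88.00 mm); Taking the union: the regions partially overlap (shared area 56.25 mm²), so the edge portions inside another operand are dropped and the merged outline is re-measured after clipping — boundary = 105.00 mm. So its perimeter = 105.00 mm. Layer 2 (z = 0.6): the cube is present — its section is the full 13×12.5 rectangle (perimeter 51.00 mm); the cube at (0.5, 8) is not intersected at this z (z outside [1, 24]); Combining (union): only the 13×12.5 cube is present, so the union is just that shape — boundary = 51.00 mm. So its perimeter = 51.00 mm. Layer 11 is larger (105.00 vs 51.00 mm).

layer 11 (z = 3.3 mm)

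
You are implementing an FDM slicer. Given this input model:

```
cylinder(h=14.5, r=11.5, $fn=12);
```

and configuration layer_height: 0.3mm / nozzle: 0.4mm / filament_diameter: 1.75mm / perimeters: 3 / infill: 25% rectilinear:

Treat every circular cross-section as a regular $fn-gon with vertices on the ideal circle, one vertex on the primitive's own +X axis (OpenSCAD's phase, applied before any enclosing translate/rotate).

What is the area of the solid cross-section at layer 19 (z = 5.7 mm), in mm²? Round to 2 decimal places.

396.75 mm²

At z = 5.7 mm: the cylinder: section is a regular 12-gon, circumradius r=11.5 (area = (12/2)·11.500²·sin(360°/12) = 396.75 mm²). Overall, the cross-section is a single solid region. Net area = 396.75 mm².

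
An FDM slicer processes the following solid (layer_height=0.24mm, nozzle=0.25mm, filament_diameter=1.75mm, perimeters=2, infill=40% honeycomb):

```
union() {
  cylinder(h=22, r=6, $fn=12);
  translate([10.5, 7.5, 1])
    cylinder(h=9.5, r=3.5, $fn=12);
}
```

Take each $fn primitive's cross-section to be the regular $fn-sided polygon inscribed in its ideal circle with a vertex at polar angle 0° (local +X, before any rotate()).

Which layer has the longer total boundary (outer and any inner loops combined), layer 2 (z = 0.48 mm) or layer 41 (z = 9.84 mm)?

Layer 2 (z = 0.48): the cylinder: section is a regular 12-gon, circumradius r=6 (perimeter = 2·12·6.000·sin(180°/12) = 37.27 mm); the cylinder at (10.5, 7.5) does not reach this height (z outside [1, 10.5]); Combining (union): only the r=6 cylinder is present, so the union is just that shape — boundary = 37.27 mm. So its perimeter = 37.27 mm. Layer 41 (z = 9.84): the cylinder: section is a regular 12-gon, circumradius r=6 (perimeter = 2·12·6.000·sin(180°/12) = 37.27 mm); the r=3.5 cylinder at (10.5, 7.5) contributes a regular 12-gon of circumradius 3.5 (perimeter = 2·12·3.500·sin(180°/12) = 21.74 mm); Merging all regions: the 2 present regions are separate (no shared area or edge), so areas and boundary lengths simply add and each stays a separate island — boundary = 59.01 mm. So its perimeter = 59.01 mm. Layer 41 is larger (59.01 vs 37.27 mm).

layer 41 (z = 9.84 mm)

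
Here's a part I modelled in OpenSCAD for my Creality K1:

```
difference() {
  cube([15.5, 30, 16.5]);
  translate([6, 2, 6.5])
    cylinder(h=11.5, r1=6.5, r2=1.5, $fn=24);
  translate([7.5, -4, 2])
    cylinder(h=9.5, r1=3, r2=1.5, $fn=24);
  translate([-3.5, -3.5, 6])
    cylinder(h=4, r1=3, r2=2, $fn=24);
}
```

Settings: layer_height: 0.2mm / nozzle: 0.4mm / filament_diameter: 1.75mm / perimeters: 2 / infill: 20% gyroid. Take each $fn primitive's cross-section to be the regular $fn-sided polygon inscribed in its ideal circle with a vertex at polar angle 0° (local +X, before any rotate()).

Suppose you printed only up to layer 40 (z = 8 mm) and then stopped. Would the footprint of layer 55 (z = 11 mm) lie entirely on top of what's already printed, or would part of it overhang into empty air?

part overhangs

Compare the two slices. At z = 8: the cube is present — its section is the full 15.5×30 rectangle (area 465.00 mm²); the cone at (6, 2) (r1=6.5→r2=1.5) has section circumradius 5.848 here — a regular 24-gon (area = (24/2)·5.848²·sin(360°/24) = 106.21 mm²); the cone at (7.5, -4) (r1=3→r2=1.5) has section circumradius 2.053 here — a regular 24-gon (area = (24/2)·2.053²·sin(360°/24) = 13.09 mm²); the cone at (-3.5, -3.5) contributes a regular 24-gon of circumradius 2.500 (interpolated between r1=3 and r2=2 at t=0.500) (area = (24/2)·2.500²·sin(360°/24) = 19.41 mm²); Taking the first minus the rest: starting from the 15.5×30 cube (465.00 mm²), the cone at (6, 2) partially overlaps it — only the 75.90 mm² overlap (of its 106.21 mm²) is removed, clipping the outline; the cone at (7.5, -4) misses the remaining region (no effect); the cone at (-3.5, -3.5) misses the remaining region (no effect) — area = 389.10 mm². At z = 11: the 15.5×30 cube contributes its full rectangle (area 465.00 mm²); the cone at (6, 2): at t=0.391 of its height the radius interpolates to r₁+(r₂−r₁)t = 4.543, giving a regular 24-gon of that circumradius (area = (24/2)·4.543²·sin(360°/24) = 64.11 mm²); the cone at (7.5, -4): at t=0.947 of its height the radius interpolates to r₁+(r₂−r₁)t = 1.579, giving a regular 24-gon of that circumradius (area = (24/2)·1.579²·sin(360°/24) = 7.74 mm²); the cone at (-3.5, -3.5) is absent (z outside [6, 10]); After the difference (first − rest): starting from the 15.5×30 cube (465.00 mm²), the cone at (6, 2) partially overlaps it — only the 49.51 mm² overlap (of its 64.11 mm²) is removed, clipping the outline; the cone at (7.5, -4) misses the remaining region (no effect) — area = 415.49 mm². Checking containment: at z = 11 the cross-section extends beyond the z = 8 cross-section by about 26.39 mm².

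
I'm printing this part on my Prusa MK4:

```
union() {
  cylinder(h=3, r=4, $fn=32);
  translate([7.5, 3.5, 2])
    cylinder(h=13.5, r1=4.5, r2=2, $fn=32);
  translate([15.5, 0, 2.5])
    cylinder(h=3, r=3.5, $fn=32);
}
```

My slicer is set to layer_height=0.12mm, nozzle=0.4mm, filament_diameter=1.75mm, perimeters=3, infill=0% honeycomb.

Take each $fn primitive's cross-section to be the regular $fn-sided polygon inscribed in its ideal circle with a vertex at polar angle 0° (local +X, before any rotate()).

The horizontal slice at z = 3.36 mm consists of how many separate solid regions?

At z = 3.36 mm: the cylinder is absent (z outside [0, 3]); the cone at (7.5, 3.5) (r1=4.5→r2=2) has section circumradius 4.248 here — a regular 32-gon; the r=3.5 cylinder at (15.5, 0) contributes a regular 32-gon of circumradius 3.5; Taking the union: the 2 present regions are separate (no shared area or edge), so areas and boundary lengths simply add and each stays a separate island — 2 connected regions. The result has 2 disconnected regions.

2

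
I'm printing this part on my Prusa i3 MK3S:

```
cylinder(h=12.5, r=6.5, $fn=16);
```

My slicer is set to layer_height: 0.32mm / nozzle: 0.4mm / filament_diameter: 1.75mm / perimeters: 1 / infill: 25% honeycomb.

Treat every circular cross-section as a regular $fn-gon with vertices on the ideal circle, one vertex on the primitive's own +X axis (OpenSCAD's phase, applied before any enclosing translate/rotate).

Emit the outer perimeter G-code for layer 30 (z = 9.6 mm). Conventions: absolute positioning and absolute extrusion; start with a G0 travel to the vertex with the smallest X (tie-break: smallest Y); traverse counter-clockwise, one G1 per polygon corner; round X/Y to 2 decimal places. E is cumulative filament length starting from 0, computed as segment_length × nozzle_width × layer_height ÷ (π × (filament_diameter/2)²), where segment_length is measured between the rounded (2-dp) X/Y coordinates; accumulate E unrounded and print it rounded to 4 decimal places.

G0 X-6.50 Y0.00 Z9.60
G1 X-6.01 Y-2.49 E0.1350
G1 X-4.60 Y-4.60 E0.2701
G1 X-2.49 Y-6.01 E0.4051
G1 X0.00 Y-6.50 E0.5402
G1 X2.49 Y-6.01 E0.6752
G1 X4.60 Y-4.60 E0.8103
G1 X6.01 Y-2.49 E0.9453
G1 X6.50 Y0.00 E1.0804
G1 X6.01 Y2.49 E1.2154
G1 X4.60 Y4.60 E1.3505
G1 X2.49 Y6.01 E1.4855
G1 X0.00 Y6.50 E1.6206
G1 X-2.49 Y6.01 E1.7556
G1 X-4.60 Y4.60 E1.8907
G1 X-6.01 Y2.49 E2.0257
G1 X-6.50 Y0.00 E2.1608

At z = 9.6 mm: the r=6.5 cylinder contributes a regular 16-gon of circumradius 6.5. The outline is a single polygon with 16 vertices. Extrusion per mm of travel: 0.4 × 0.32 / (π × 0.875²) = 0.053216. Accumulating E over each segment gives final E = 2.1608.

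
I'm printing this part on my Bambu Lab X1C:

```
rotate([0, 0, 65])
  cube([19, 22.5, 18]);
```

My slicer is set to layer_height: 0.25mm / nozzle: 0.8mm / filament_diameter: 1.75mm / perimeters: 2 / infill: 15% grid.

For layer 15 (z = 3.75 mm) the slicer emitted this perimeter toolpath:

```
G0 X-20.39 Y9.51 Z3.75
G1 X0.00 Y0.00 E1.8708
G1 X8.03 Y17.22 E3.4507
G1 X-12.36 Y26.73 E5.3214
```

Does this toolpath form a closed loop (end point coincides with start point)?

Start point (G0): (-20.39, 9.51). End point (last G1): the path does not return to the start — open.

no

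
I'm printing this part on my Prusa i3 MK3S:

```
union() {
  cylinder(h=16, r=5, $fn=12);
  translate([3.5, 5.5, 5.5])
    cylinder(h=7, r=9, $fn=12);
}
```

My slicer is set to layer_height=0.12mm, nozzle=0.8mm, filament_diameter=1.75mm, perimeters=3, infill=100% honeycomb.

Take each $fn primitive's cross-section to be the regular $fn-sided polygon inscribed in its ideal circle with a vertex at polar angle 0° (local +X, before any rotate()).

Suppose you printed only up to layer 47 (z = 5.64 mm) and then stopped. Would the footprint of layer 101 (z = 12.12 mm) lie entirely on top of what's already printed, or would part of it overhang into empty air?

entirely on top

Compare the two slices. At z = 5.64: the r=5 cylinder contributes a regular 12-gon of circumradius 5 (area = (12/2)·5.000²·sin(360°/12) = 75.00 mm²); the r=9 cylinder at (3.5, 5.5) contributes a regular 12-gon of circumradius 9 (area = (12/2)·9.000²·sin(360°/12) = 243.00 mm²); Taking the union: the regions partially overlap — summed areas 318.00 mm² minus the doubly-counted overlap 55.16 mm² gives 262.84 mm² — area = 262.84 mm². At z = 12.12: the r=5 cylinder contributes a regular 12-gon of circumradius 5 (area = (12/2)·5.000²·sin(360°/12) = 75.00 mm²); the r=9 cylinder at (3.5, 5.5) contributes a regular 12-gon of circumradius 9 (area = (12/2)·9.000²·sin(360°/12) = 243.00 mm²); Taking the union: the regions partially overlap — summed areas 318.00 mm² minus the doubly-counted overlap 55.16 mm² gives 262.84 mm² — area = 262.84 mm². Checking containment: the cross-section at z = 12.12 is a subset of the cross-section at z = 5.64.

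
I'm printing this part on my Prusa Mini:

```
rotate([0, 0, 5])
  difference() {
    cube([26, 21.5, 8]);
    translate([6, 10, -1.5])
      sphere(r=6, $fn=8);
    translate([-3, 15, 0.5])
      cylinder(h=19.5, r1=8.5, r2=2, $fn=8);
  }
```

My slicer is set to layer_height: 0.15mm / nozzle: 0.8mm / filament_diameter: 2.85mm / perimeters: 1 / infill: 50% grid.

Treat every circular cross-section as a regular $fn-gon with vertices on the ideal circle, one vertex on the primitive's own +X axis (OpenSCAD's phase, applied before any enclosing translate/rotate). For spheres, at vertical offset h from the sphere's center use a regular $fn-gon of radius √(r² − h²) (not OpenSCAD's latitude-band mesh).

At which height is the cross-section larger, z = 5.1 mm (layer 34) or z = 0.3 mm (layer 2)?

Layer 34 (z = 5.1): the cube is present — its section is the full 26×21.5 rectangle (area 559.00 mm²); the sphere at (6, 10) is absent (|z−center|=6.600 > r=6); the cone at (-3, 15): at t=0.236 of its height the radius interpolates to r₁+(r₂−r₁)t = 6.967, giving a regular 8-gon of that circumradius (area = (8/2)·6.967²·sin(360°/8) = 137.28 mm²); Subtracting the remaining from the first: starting from the 26×21.5 cube (559.00 mm²), the cone at (-3, 15) partially overlaps it — only the 30.57 mm² overlap (of its 137.28 mm²) is removed, clipping the outline — area = 528.43 mm²; (rotated 5° about Z; rotation is an isometry so areas/perimeters/island counts are preserved). So its area = 528.43 mm². Layer 2 (z = 0.3): the cube is present — its section is the full 26×21.5 rectangle (area 559.00 mm²); the r=6 sphere at (6, 10) slices to a regular 8-gon of circumradius 5.724 (√(r²−h²) with h=1.8 from center) (area = (8/2)·5.724²·sin(360°/8) = 92.66 mm²); the cone at (-3, 15) does not reach this height (z outside [0.5, 20]); After the difference (first − rest): starting from the 26×21.5 cube (559.00 mm²), the r=6 sphere at (6, 10) lies wholly inside it (removes its full 92.66 mm² and its 35.05 mm outline becomes a hole wall) — area = 466.34 mm²; (rotated 5° about Z; rotation is an isometry so areas/perimeters/island counts are preserved). So its area = 466.34 mm². Layer 34 is larger (528.43 vs 466.34 mm²).

layer 34 (z = 5.1 mm)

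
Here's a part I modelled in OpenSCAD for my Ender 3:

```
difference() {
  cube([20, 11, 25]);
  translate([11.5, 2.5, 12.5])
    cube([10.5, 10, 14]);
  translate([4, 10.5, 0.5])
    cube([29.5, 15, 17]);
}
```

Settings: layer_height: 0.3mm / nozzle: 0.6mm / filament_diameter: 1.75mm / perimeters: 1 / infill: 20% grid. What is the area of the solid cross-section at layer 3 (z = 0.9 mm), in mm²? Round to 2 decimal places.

212.00 mm²

At z = 0.9 mm: the cube is present — its section is the full 20×11 rectangle (area 220.00 mm²); the cube at (11.5, 2.5) is not intersected at this z (z outside [12.5, 26.5]); the cube at (4, 10.5) (footprint 29.5×15) is included at this height (area 442.50 mm²); After the difference (first − rest): starting from the 20×11 cube (220.00 mm²), the 29.5×15 cube at (4, 10.5) partially overlaps it — only the 8.00 mm² overlap (of its 442.50 mm²) is removed, clipping the outline — area = 212.00 mm². Overall, the cross-section is a single solid region. Net area = 212.00 mm².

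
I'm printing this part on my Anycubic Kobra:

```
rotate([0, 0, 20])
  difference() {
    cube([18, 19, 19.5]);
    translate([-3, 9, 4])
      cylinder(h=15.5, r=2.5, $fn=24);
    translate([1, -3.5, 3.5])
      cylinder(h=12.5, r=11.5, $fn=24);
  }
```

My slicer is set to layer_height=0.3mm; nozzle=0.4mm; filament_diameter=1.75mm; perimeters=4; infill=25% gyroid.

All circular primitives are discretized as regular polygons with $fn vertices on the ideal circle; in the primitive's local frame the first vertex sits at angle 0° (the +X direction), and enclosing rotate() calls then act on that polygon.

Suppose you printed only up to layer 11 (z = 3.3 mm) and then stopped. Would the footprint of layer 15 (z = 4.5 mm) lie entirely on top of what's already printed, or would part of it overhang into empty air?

Compare the two slices. At z = 3.3: the cube is present — its section is the full 18×19 rectangle (area 342.00 mm²); the cylinder at (-3, 9) is not intersected at this z (z outside [4, 19.5]); the cylinder at (1, -3.5) is absent (z outside [3.5, 16]); Taking the first minus the rest: none of the subtracted shapes is present at this height, so the 18×19 cube is unchanged — area = 342.00 mm²; (whole slice rotated 20° about Z — lengths, areas and connectivity unchanged). At z = 4.5: the cube is present — its section is the full 18×19 rectangle (area 342.00 mm²); the r=2.5 cylinder at (-3, 9) contributes a regular 24-gon of circumradius 2.5 (area = (24/2)·2.500²·sin(360°/24) = 19.41 mm²); the r=11.5 cylinder at (1, -3.5) gives a regular 24-gon of circumradius 11.5 (constant along its height) (area = (24/2)·11.500²·sin(360°/24) = 410.75 mm²); Subtracting the remaining from the first: starting from the 18×19 cube (342.00 mm²), the r=2.5 cylinder at (-3, 9) misses the remaining region (no effect); the r=11.5 cylinder at (1, -3.5) partially overlaps it — only the 71.22 mm² overlap (of its 410.75 mm²) is removed, clipping the outline — area = 270.78 mm²; (rotated 20° about Z; rotation is an isometry so areas/perimeters/island counts are preserved). Checking containment: the cross-section at z = 4.5 is a subset of the cross-section at z = 3.3.

entirely on top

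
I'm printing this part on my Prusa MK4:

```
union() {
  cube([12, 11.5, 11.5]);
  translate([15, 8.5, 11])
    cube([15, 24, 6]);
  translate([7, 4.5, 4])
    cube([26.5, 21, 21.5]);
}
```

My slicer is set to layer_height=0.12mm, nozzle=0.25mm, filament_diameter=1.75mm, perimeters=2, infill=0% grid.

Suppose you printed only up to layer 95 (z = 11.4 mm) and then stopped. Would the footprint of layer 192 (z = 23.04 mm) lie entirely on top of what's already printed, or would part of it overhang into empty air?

entirely on top

Compare the two slices. At z = 11.4: the cube is present — its section is the full 12×11.5 rectangle (area 138.00 mm²); the cube at (15, 8.5) (footprint 15×24) is included at this height (area 360.00 mm²); the 26.5×21 cube at (7, 4.5) contributes its full rectangle (area 556.50 mm²); Taking the union: the regions partially overlap — summed areas 1054.50 mm² minus the doubly-counted overlap 290.00 mm² gives 764.50 mm² — area = 764.50 mm². At z = 23.04: the cube does not reach this height (z outside [0, 11.5]); the cube at (15, 8.5) is absent (z outside [11, 17]); the 26.5×21 cube at (7, 4.5) contributes its full rectangle (area 556.50 mm²); Combining (union): only the 26.5×21 cube at (7, 4.5) is present, so the union is just that shape — area = 556.50 mm². Checking containment: the cross-section at z = 23.04 is a subset of the cross-section at z = 11.4.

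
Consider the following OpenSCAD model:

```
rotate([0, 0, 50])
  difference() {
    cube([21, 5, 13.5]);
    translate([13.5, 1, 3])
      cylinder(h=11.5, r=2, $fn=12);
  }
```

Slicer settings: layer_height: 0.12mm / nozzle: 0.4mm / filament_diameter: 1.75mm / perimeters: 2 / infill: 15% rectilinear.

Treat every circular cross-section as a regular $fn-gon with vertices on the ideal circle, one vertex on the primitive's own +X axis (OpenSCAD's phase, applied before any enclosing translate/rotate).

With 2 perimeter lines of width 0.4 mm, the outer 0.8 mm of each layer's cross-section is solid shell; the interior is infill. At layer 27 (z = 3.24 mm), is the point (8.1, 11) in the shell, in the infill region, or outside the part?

outside

At z = 3.24 mm: the cube (footprint 21×5) is included at this height; the r=2 cylinder at (13.5, 1) gives a regular 12-gon of circumradius 2 (constant along its height); Taking the first minus the rest: starting from the 21×5 cube, the r=2 cylinder at (13.5, 1) partially overlaps it — only the 9.73 mm² overlap (of its 12.00 mm²) is removed, clipping the outline — 1 connected region; (whole slice rotated 50° about Z — lengths, areas and connectivity unchanged). Overall, the cross-section is a single solid region. Undo the 50° rotation: the query point maps to (13.633, 0.866) in the un-rotated model frame. The nearest boundary edge runs (15.23, 0.00)→(15.50, 1.00); distance from the point to it = 1.77 mm. The point is not inside any of the regions above, so it lies outside the cross-section (1.77 mm from the nearest boundary).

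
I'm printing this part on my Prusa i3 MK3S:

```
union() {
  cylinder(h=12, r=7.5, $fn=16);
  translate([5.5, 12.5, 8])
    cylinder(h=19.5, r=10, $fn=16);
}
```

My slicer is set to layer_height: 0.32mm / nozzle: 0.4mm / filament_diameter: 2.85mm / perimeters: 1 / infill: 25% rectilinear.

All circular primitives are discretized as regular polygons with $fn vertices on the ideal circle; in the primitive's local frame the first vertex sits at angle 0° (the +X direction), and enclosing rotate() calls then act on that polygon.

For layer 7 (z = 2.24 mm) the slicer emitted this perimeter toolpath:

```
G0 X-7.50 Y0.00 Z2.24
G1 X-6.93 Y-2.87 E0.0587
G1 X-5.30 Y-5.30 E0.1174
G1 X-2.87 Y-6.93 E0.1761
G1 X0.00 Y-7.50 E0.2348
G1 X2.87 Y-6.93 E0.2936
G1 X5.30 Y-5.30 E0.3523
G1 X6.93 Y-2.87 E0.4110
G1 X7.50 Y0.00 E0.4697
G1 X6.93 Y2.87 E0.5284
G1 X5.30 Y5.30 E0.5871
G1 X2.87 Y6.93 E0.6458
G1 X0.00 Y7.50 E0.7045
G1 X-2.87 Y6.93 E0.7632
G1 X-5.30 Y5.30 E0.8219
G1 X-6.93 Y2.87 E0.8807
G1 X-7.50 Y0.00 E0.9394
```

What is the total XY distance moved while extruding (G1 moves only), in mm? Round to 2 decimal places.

46.82 mm

Sum the Euclidean lengths of each G1 segment: total = 46.82 mm.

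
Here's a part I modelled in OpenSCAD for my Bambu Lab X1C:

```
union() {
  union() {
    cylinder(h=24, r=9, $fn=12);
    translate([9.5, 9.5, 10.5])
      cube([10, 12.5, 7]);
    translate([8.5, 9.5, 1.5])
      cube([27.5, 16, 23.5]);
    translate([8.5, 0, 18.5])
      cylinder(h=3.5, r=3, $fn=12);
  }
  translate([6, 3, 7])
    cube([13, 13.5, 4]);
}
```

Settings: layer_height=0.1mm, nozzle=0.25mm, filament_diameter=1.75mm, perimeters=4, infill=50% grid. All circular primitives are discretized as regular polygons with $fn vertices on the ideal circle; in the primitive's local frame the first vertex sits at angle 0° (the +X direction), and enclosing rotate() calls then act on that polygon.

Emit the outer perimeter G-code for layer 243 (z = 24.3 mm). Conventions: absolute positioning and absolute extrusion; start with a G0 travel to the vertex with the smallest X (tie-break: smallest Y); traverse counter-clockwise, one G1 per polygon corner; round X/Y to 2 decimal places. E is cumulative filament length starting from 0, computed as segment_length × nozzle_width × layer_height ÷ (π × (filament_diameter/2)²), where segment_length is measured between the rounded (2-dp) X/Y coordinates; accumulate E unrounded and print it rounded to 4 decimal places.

At z = 24.3 mm: the cylinder does not reach this height (z outside [0, 24]); the cube at (9.5, 9.5) is not intersected at this z (z outside [10.5, 17.5]); the cube at (8.5, 9.5) (footprint 27.5×16) is included at this height; the cylinder at (8.5, 0) is not intersected at this z (z outside [18.5, 22]); Merging all regions: only the 27.5×16 cube at (8.5, 9.5) is present, so the union is just that shape — 1 connected region; the cube at (6, 3) is not intersected at this z (z outside [7, 11]); Combining (union): only that combined region is present, so the union is just that shape — 1 connected region. The outline is a single polygon with 4 vertices. Extrusion per mm of travel: 0.25 × 0.1 / (π × 0.875²) = 0.010394. Accumulating E over each segment gives final E = 0.9043.

G0 X8.50 Y9.50 Z24.30
G1 X36.00 Y9.50 E0.2858
G1 X36.00 Y25.50 E0.4521
G1 X8.50 Y25.50 E0.7380
G1 X8.50 Y9.50 E0.9043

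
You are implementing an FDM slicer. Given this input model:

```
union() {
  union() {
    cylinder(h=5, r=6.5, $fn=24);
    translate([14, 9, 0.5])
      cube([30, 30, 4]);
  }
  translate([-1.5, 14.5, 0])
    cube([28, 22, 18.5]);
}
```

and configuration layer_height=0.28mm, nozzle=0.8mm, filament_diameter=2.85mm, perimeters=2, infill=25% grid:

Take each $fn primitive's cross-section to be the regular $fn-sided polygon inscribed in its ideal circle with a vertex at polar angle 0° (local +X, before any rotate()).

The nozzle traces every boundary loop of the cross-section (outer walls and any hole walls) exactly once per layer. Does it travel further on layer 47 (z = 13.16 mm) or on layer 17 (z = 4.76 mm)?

Layer 47 (z = 13.16): the cylinder does not reach this height (z outside [0, 5]); the cube at (14, 9) is absent (z outside [0.5, 4.5]); Merging all regions: nothing is present at this height; the cube at (-1.5, 14.5) is present — its section is the full 28×22 rectangle (perimeter 100.00 mm); Combining (union): only the 28×22 cube at (-1.5, 14.5) is present, so the union is just that shape — boundary = 100.00 mm. So its perimeter = 100.00 mm. Layer 17 (z = 4.76): the r=6.5 cylinder contributes a regular 24-gon of circumradius 6.5 (perimeter = 2·24·6.500·sin(180°/24) = 40.72 mm); the cube at (14, 9) is absent (z outside [0.5, 4.5]); Taking the union: only the r=6.5 cylinder is present, so the union is just that shape — boundary = 40.72 mm; the cube at (-1.5, 14.5) is present — its section is the full 28×22 rectangle (perimeter 100.00 mm); Taking the union: the 2 present regions are separate (no shared area or edge), so areas and boundary lengths simply add and each stays a separate island — boundary = 140.72 mm. So its perimeter = 140.72 mm. Layer 17 is larger (140.72 vs 100.00 mm).

layer 17 (z = 4.76 mm)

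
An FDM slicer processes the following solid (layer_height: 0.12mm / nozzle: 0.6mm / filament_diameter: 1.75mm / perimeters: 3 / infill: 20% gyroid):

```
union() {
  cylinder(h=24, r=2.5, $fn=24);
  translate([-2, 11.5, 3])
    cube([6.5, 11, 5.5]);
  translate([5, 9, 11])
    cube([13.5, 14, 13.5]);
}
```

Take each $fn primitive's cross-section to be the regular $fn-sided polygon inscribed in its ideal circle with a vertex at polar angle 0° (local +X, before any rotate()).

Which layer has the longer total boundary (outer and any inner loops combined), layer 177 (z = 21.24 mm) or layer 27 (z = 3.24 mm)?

layer 177 (z = 21.24 mm)

Layer 177 (z = 21.24): the r=2.5 cylinder gives a regular 24-gon of circumradius 2.5 (constant along its height) (perimeter = 2·24·2.500·sin(180°/24) = 15.66 mm); the cube at (-2, 11.5) is not intersected at this z (z outside [3, 8.5]); the cube at (5, 9) (footprint 13.5×14) is included at this height (perimeter 55.00 mm); Taking the union: the 2 present regions are separate (no shared area or edge), so areas and boundary lengths simply add and each stays a separate island — boundary = 70.66 mm. So its perimeter = 70.66 mm. Layer 27 (z = 3.24): the r=2.5 cylinder gives a regular 24-gon of circumradius 2.5 (constant along its height) (perimeter = 2·24·2.500·sin(180°/24) = 15.66 mm); the 6.5×11 cube at (-2, 11.5) contributes its full rectangle (perimeter 35.00 mm); the cube at (5, 9) does not reach this height (z outside [11, 24.5]); Merging all regions: the 2 present regions are separate (no shared area or edge), so areas and boundary lengths simply add and each stays a separate island — boundary = 50.66 mm. So its perimeter = 50.66 mm. Layer 177 is larger (70.66 vs 50.66 mm).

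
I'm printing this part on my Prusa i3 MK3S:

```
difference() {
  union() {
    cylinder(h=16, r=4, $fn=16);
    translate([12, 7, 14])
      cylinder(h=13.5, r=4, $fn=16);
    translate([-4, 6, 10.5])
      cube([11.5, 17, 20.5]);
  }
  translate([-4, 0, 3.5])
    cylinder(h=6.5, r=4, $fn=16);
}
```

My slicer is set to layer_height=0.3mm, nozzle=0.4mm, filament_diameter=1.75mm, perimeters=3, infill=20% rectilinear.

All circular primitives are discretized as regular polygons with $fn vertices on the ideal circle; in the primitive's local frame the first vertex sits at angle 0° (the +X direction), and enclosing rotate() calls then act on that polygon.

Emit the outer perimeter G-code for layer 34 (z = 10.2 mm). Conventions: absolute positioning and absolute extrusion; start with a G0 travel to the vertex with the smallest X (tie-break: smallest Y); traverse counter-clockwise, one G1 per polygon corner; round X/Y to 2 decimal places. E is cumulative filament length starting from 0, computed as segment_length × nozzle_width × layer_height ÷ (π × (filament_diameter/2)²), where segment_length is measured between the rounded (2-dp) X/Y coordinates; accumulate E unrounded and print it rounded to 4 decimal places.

At z = 10.2 mm: the r=4 cylinder gives a regular 16-gon of circumradius 4 (constant along its height); the cylinder at (12, 7) is not intersected at this z (z outside [14, 27.5]); the cube at (-4, 6) does not reach this height (z outside [10.5, 31]); Combining (union): only the r=4 cylinder is present, so the union is just that shape — 1 connected region; the cylinder at (-4, 0) is absent (z outside [3.5, 10]); Subtracting the remaining from the first: none of the subtracted shapes is present at this height, so that combined region is unchanged — 1 connected region. The outline is a single polygon with 16 vertices. Extrusion per mm of travel: 0.4 × 0.3 / (π × 0.875²) = 0.049890. Accumulating E over each segment gives final E = 1.2466.

G0 X-4.00 Y0.00 Z10.20
G1 X-3.70 Y-1.53 E0.0778
G1 X-2.83 Y-2.83 E0.1558
G1 X-1.53 Y-3.70 E0.2339
G1 X0.00 Y-4.00 E0.3117
G1 X1.53 Y-3.70 E0.3894
G1 X2.83 Y-2.83 E0.4675
G1 X3.70 Y-1.53 E0.5455
G1 X4.00 Y0.00 E0.6233
G1 X3.70 Y1.53 E0.7011
G1 X2.83 Y2.83 E0.7791
G1 X1.53 Y3.70 E0.8572
G1 X0.00 Y4.00 E0.9350
G1 X-1.53 Y3.70 E1.0127
G1 X-2.83 Y2.83 E1.0908
G1 X-3.70 Y1.53 E1.1688
G1 X-4.00 Y0.00 E1.2466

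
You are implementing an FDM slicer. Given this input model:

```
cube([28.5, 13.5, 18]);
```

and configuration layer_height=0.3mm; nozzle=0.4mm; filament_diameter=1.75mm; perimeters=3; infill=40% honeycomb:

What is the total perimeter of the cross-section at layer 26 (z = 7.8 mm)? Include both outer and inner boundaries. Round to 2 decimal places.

84.00 mm

At z = 7.8 mm: the cube (footprint 28.5×13.5) is included at this height (perimeter 84.00 mm). Overall, the cross-section is a single solid region. Total boundary length (outer) = 84.00 mm.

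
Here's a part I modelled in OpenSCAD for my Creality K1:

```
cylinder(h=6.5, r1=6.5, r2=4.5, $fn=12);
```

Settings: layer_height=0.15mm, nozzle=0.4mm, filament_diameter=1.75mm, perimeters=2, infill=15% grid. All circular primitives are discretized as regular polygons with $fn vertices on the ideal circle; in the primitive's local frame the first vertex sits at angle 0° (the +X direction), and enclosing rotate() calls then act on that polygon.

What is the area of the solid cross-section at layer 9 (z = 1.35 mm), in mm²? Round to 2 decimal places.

111.07 mm²

At z = 1.35 mm: the cone contributes a regular 12-gon of circumradius 6.085 (interpolated between r1=6.5 and r2=4.5 at t=0.208) (area = (12/2)·6.085²·sin(360°/12) = 111.07 mm²). Overall, the cross-section is a single solid region. Net area = 111.07 mm².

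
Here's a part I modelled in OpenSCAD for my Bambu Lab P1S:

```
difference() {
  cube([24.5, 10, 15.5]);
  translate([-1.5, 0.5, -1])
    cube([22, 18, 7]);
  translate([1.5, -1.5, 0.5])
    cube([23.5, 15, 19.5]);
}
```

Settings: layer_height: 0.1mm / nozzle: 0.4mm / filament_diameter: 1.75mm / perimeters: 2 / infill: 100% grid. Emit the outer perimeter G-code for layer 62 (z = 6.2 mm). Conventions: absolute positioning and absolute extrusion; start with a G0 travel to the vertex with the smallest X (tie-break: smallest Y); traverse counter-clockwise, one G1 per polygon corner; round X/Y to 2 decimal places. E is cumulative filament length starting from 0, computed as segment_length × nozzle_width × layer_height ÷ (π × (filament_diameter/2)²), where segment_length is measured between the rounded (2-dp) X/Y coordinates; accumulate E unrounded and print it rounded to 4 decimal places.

At z = 6.2 mm: the cube (footprint 24.5×10) is included at this height; the cube at (-1.5, 0.5) does not reach this height (z outside [-1, 6]); the 23.5×15 cube at (1.5, -1.5) contributes its full rectangle; Taking the first minus the rest: starting from the 24.5×10 cube, the 23.5×15 cube at (1.5, -1.5) partially overlaps it — only the 230.00 mm² overlap (of its 352.50 mm²) is removed, clipping the outline — 1 connected region. The outline is a single polygon with 4 vertices. Extrusion per mm of travel: 0.4 × 0.1 / (π × 0.875²) = 0.016630. Accumulating E over each segment gives final E = 0.3825.

G0 X0.00 Y0.00 Z6.20
G1 X1.50 Y0.00 E0.0249
G1 X1.50 Y10.00 E0.1912
G1 X0.00 Y10.00 E0.2162
G1 X0.00 Y0.00 E0.3825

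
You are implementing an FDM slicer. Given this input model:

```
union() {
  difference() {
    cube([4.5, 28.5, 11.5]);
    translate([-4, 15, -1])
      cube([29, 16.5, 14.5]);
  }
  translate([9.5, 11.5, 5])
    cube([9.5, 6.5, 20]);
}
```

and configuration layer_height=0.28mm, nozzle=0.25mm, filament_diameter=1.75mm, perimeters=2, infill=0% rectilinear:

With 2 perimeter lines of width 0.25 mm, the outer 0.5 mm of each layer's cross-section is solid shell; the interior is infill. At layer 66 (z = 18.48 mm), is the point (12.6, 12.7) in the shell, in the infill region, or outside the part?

infill

At z = 18.48 mm: the cube is absent (z outside [0, 11.5]); the cube at (-4, 15) is not intersected at this z (z outside [-1, 13.5]); After the difference (first − rest): the first operand is absent here, so nothing remains; the 9.5×6.5 cube at (9.5, 11.5) contributes its full rectangle; Taking the union: only the 9.5×6.5 cube at (9.5, 11.5) is present, so the union is just that shape — 1 connected region. Overall, the cross-section is a single solid region. The nearest boundary edge runs (9.50, 11.50)→(19.00, 11.50); distance from the point to it = 1.20 mm. The point is inside the cross-section and 1.20 mm from the nearest boundary — more than the 0.5 mm shell width (2 × 0.25), so it's in the infill interior.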